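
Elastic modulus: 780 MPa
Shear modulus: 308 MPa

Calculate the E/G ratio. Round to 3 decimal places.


E / G = 780 / 308 = 2.532

2.532


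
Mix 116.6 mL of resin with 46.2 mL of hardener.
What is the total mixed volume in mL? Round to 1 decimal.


Total = 116.6 + 46.2 = 162.8 mL

162.8


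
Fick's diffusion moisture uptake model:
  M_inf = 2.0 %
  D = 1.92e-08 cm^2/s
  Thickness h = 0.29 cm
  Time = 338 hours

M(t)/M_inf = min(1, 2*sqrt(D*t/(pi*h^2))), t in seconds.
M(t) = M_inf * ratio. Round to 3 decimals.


t_sec = 338 * 3600 = 1216800
ratio = 2*sqrt(1.92e-08*1216800/(pi*0.29^2))
= min(1, 0.594726)
= 0.594726
M(t) = 2.0 * 0.594726 = 1.189 %

1.189


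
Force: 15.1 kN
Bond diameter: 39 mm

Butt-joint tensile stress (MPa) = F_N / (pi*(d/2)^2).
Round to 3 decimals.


F_N = 15.1 * 1000 = 15100.0 N
A = pi*(19.5)^2 = 1194.5906 mm^2
stress = 15100.0 / 1194.5906 = 12.640 MPa

12.640


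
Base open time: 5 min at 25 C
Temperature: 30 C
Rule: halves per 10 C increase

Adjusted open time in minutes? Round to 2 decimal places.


Acceleration = 2^((30-25)/10) = 1.4142
Open time = 5 / 1.4142 = 3.54 min

3.54


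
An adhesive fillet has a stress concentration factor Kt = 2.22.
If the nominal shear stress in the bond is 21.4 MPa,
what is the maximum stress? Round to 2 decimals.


Max stress = 21.4 * 2.22 = 47.51 MPa

47.51


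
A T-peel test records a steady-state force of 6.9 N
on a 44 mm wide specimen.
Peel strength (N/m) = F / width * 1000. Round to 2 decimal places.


Peel strength = 6.9 / 44 * 1000
= 156.82 N/m

156.82


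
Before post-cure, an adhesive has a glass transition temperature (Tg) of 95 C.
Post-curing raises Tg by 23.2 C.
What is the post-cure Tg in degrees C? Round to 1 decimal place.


Tg_post = Tg_base + delta_Tg
= 95 + 23.2
= 118.2 C

118.2


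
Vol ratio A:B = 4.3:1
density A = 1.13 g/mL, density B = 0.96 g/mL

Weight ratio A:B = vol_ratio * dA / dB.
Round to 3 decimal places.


Weight ratio = 4.3 * 1.13 / 0.96
= 5.061

5.061


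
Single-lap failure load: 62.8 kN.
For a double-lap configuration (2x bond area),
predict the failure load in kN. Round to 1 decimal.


Failure load = 62.8 * 2 = 125.6 kN

125.6


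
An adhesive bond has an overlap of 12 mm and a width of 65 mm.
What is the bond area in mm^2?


Bond area = overlap * width
= 12 * 65
= 780 mm^2

780


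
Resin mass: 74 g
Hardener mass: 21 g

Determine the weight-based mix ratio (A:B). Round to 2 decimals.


Ratio = 74 / 21 = 3.52

3.52


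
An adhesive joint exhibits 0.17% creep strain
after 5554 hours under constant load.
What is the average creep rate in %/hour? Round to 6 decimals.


Creep rate = strain / time
= 0.17 / 5554
= 0.000031 %/h

0.000031


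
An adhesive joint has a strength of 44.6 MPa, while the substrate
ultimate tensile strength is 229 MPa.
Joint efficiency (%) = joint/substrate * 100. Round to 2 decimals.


Efficiency = 44.6 / 229 * 100
= 19.48%

19.48


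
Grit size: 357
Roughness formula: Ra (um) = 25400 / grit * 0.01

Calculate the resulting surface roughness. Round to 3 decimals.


Ra = 25400 / 357 * 0.01
= 0.711 um

0.711


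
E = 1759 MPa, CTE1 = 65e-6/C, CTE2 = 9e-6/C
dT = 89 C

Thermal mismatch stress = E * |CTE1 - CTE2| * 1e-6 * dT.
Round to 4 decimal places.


= 1759 * 56e-6 * 89
= 8.7669 MPa

8.7669


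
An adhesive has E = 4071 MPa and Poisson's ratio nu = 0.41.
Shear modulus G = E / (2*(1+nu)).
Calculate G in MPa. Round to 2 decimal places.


G = 4071 / (2*(1+0.41))
= 4071 / 2.82
= 1443.62 MPa

1443.62


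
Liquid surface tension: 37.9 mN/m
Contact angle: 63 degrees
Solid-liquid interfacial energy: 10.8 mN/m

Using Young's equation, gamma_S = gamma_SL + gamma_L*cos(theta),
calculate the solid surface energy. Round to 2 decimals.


gamma_S = 10.8 + 37.9 * cos(63)
= 28.01 mN/m

28.01


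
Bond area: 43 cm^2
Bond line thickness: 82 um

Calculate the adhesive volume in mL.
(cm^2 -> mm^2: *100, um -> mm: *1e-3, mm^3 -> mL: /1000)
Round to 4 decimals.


V = 43*100 * 82*1e-3 / 1000
= 0.3526 mL

0.3526


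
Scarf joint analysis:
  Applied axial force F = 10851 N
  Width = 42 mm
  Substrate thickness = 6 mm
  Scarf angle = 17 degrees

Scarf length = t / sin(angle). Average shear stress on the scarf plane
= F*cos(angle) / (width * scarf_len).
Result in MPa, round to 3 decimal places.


Scarf length = 6 / sin(17 deg) = 20.5218 mm
cos(17 deg) = 0.956305
Shear = 10851 * 0.956305 / (42 * 20.5218)
= 12.039 MPa

12.039


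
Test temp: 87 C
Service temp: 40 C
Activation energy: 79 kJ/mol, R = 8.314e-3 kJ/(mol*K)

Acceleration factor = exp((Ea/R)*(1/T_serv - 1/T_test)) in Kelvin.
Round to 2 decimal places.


AF = exp((79/0.008314)*(1/313.15 - 1/360.15))
= 52.45

52.45


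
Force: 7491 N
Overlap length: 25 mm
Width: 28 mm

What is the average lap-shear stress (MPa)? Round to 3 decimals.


Average shear stress = F / (overlap * width)
= 7491 / (25 * 28)
= 10.701 MPa

10.701


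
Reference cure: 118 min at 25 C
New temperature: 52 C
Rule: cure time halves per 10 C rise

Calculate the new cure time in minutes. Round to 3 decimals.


factor = 2^((52-25)/10) = 6.4980
t_new = 118 / 6.4980 = 18.159 min

18.159


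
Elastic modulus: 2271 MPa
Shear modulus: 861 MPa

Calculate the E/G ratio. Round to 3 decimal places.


E / G = 2271 / 861 = 2.638

2.638


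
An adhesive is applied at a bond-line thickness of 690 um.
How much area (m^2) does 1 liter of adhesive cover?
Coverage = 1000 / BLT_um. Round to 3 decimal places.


Coverage = 1000 / 690 = 1.449 m^2

1.449


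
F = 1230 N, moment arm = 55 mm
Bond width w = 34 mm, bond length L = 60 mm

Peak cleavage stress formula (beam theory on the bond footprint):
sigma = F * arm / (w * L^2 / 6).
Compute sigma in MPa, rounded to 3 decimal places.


sigma = (1230 * 55) / (34 * 3600 / 6)
= 67650 * 6 / 122400
= 405900 / 122400
= 3.316 MPa

3.316


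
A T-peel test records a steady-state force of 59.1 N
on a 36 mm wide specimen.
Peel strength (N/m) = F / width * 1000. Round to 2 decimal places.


Peel strength = 59.1 / 36 * 1000
= 1641.67 N/m

1641.67


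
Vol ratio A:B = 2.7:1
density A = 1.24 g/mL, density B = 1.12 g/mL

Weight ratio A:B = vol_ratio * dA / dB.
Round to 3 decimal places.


Weight ratio = 2.7 * 1.24 / 1.12
= 2.989

2.989


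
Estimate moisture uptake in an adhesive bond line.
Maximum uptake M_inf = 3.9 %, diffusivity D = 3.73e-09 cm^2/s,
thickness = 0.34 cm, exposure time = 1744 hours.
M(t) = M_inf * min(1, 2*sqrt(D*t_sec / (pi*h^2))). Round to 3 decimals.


Convert time: 1744 h = 6278400 s
ratio = min(1, 2*sqrt(3.73e-09*6278400/(pi*0.34^2)))
= 0.507873
M(t) = 3.9 * 0.507873 = 1.981%

1.981


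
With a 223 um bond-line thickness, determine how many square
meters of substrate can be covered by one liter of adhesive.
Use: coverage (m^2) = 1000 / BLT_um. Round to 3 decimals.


Coverage = 1000 / 223 = 4.484 m^2

4.484


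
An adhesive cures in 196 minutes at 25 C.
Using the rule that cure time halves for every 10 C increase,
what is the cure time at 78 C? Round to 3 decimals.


Factor = 2^((78 - 25) / 10) = 39.3966
Cure time = 196 / 39.3966
= 4.975 minutes

4.975


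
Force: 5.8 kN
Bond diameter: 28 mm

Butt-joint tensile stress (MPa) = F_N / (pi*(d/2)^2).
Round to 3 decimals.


F_N = 5.8 * 1000 = 5800.0 N
A = pi*(14.0)^2 = 615.7522 mm^2
stress = 5800.0 / 615.7522 = 9.419 MPa

9.419


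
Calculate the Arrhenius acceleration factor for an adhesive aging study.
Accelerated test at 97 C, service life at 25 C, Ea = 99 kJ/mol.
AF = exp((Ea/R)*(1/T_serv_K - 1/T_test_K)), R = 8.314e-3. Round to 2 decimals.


T_test = 370.15 K, T_serv = 298.15 K
Ea/R = 99 / 0.008314 = 11907.63
AF = exp(11907.63 * (1/298.15 - 1/370.15))
= 2365.26

2365.26


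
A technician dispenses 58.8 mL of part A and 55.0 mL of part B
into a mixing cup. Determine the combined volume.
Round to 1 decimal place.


Combined volume = 58.8 + 55.0
= 113.8 mL

113.8


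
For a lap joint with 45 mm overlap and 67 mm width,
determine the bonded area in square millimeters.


Area = 45 * 67 = 3015 mm^2

3015


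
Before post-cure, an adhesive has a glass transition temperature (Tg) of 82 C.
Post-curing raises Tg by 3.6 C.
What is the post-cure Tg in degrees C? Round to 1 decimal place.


Tg_post = Tg_base + delta_Tg
= 82 + 3.6
= 85.6 C

85.6


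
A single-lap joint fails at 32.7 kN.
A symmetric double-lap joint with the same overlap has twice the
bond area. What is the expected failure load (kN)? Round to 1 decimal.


Double-lap load = 2 * 32.7 = 65.4 kN

65.4


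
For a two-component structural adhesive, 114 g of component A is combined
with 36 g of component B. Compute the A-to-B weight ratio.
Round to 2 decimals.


Weight ratio A:B = 114 / 36
= 3.17

3.17


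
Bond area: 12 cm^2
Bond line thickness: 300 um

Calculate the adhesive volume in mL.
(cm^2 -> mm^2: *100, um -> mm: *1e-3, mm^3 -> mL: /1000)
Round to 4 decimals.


V = 12*100 * 300*1e-3 / 1000
= 0.3600 mL

0.3600


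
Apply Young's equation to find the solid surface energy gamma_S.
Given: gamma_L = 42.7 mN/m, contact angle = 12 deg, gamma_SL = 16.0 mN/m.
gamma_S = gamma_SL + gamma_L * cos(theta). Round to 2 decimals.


theta_rad = 12 * pi/180 = 0.209440
gamma_S = 16.0 + 42.7 * cos(0.209440)
= 57.77 mN/m

57.77


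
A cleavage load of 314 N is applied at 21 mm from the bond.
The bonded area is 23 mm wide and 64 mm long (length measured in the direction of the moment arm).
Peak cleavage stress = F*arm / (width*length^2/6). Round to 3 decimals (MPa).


Moment = 314 * 21 = 6594 N*mm
Section modulus = 23 * 4096 / 6 = 94208 / 6 mm^3
Stress = 6594 / (94208 / 6) = 39564 / 94208
= 0.420 MPa

0.420


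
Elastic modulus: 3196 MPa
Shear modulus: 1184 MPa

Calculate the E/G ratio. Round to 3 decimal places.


E / G = 3196 / 1184 = 2.699

2.699


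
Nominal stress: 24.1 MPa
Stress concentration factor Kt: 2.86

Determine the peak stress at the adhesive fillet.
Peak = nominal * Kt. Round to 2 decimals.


Peak stress = 24.1 * 2.86
= 68.93 MPa

68.93


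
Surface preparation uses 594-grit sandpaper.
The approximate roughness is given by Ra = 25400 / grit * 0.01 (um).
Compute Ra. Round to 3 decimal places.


Ra = 25400 / 594 * 0.01
= 254 / 594
= 0.428 um

0.428


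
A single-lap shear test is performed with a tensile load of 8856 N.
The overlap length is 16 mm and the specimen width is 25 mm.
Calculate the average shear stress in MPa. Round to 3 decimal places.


Shear stress = F / (overlap * width)
= 8856 / (16 * 25)
= 8856 / 400
= 22.140 MPa

22.140


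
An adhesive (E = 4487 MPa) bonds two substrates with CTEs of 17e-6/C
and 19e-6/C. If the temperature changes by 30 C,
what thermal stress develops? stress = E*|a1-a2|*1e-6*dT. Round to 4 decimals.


Stress = 4487 * |17 - 19| * 1e-6 * 30
= 0.2692 MPa

0.2692


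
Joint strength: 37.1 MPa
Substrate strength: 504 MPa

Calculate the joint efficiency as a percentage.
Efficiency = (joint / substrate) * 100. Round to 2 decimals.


Efficiency = (37.1 / 504) * 100 = 7.36%

7.36


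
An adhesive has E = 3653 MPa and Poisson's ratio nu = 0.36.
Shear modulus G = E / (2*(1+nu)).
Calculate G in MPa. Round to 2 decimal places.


G = 3653 / (2*(1+0.36))
= 3653 / 2.72
= 1343.01 MPa

1343.01


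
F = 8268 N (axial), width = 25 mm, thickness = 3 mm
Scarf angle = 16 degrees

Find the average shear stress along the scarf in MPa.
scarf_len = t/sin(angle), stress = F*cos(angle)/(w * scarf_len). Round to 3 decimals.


scarf_len = 3/sin(16 deg) = 10.8839
cos(16 deg) = 0.961262
stress = 8268*0.961262/(25*10.8839) = 29.209 MPa

29.209


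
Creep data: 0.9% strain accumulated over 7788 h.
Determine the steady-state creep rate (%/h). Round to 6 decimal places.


Rate = 0.9 / 7788 = 0.000116 %/h

0.000116


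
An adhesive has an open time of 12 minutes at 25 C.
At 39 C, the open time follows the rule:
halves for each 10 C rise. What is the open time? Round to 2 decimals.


Factor = 2^((39-25)/10) = 2.6390
Open time = 12 / 2.6390 = 4.55 min

4.55


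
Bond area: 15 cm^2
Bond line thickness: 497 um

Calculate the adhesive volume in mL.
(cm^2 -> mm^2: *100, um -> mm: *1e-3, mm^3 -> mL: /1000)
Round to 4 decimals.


V = 15*100 * 497*1e-3 / 1000
= 0.7455 mL

0.7455


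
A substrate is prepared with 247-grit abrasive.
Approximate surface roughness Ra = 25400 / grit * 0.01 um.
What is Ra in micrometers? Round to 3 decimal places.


Ra = 25400 / 247 * 0.01 = 1.028 um

1.028


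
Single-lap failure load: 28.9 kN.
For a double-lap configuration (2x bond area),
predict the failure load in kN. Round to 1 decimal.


Failure load = 28.9 * 2 = 57.8 kN

57.8


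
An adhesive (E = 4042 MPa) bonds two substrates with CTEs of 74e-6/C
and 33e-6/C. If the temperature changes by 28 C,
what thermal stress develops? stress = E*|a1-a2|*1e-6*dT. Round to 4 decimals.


Stress = 4042 * |74 - 33| * 1e-6 * 28
= 4.6402 MPa

4.6402


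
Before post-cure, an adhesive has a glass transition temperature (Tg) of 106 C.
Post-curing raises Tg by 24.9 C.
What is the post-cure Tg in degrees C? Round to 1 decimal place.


Tg_post = Tg_base + delta_Tg
= 106 + 24.9
= 130.9 C

130.9


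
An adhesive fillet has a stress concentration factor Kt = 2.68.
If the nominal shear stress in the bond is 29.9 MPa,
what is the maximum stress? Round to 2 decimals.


Max stress = 29.9 * 2.68 = 80.13 MPa

80.13


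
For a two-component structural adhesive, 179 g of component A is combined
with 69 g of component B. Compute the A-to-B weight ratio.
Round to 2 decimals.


Weight ratio A:B = 179 / 69
= 2.59

2.59


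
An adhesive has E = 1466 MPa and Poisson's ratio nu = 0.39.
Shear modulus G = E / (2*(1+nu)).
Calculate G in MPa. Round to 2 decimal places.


G = 1466 / (2*(1+0.39))
= 1466 / 2.78
= 527.34 MPa

527.34


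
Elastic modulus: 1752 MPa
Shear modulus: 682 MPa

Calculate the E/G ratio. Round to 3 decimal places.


E / G = 1752 / 682 = 2.569

2.569


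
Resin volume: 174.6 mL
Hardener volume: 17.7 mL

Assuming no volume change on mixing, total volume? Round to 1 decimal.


V_total = 174.6 + 17.7 = 192.3 mL

192.3


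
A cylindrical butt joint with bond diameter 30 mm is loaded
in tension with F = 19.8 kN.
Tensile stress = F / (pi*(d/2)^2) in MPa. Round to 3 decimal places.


Area = pi * (30/2)^2 = 706.8583 mm^2
Stress = 19.8*1000 / 706.8583
= 28.011 MPa

28.011


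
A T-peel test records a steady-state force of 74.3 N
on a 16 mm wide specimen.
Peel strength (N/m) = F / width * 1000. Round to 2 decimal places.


Peel strength = 74.3 / 16 * 1000
= 4643.75 N/m

4643.75


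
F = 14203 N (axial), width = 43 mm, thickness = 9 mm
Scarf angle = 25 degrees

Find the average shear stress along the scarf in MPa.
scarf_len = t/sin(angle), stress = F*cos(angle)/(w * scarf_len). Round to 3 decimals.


scarf_len = 9/sin(25 deg) = 21.2958
cos(25 deg) = 0.906308
stress = 14203*0.906308/(43*21.2958) = 14.057 MPa

14.057


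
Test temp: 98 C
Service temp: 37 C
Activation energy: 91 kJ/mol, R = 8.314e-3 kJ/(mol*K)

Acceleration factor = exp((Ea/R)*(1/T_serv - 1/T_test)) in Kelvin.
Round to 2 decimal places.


AF = exp((91/0.008314)*(1/310.15 - 1/371.15))
= 330.35

330.35


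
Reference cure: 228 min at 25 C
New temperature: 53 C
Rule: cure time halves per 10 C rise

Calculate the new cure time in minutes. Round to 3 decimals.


factor = 2^((53-25)/10) = 6.9644
t_new = 228 / 6.9644 = 32.738 min

32.738


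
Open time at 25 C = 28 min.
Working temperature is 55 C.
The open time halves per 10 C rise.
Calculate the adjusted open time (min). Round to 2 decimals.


factor = 2^((55 - 25) / 10) = 8.0000
ot = 28 / 8.0000 = 3.50 min

3.50


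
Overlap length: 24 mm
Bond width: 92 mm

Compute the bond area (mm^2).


Bond area = 24 * 92 = 2208 mm^2

2208


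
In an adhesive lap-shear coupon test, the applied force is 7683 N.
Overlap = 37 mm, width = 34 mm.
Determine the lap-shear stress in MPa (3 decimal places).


stress = F / (overlap * width)
= 7683 / (37 * 34)
= 6.107 MPa

6.107


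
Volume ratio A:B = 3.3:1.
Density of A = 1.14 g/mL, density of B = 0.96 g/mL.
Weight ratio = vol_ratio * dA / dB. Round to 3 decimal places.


Wt ratio = 3.3 * 1.14 / 0.96
= 3.919

3.919


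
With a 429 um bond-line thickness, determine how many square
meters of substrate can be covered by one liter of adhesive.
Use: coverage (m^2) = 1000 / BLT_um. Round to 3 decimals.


Coverage = 1000 / 429 = 2.331 m^2

2.331


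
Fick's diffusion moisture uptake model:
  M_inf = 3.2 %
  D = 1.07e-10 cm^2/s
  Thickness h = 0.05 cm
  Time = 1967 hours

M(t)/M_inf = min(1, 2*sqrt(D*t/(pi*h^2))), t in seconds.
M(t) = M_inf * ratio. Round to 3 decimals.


t_sec = 1967 * 3600 = 7081200
ratio = 2*sqrt(1.07e-10*7081200/(pi*0.05^2))
= min(1, 0.621198)
= 0.621198
M(t) = 3.2 * 0.621198 = 1.988 %

1.988


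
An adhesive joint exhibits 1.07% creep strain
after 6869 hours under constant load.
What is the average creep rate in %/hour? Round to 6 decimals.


Creep rate = strain / time
= 1.07 / 6869
= 0.000156 %/h

0.000156


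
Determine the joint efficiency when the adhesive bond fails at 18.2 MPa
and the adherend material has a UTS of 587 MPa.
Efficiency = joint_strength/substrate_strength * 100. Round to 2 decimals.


Joint efficiency = 18.2 / 587 * 100
= 3.10%

3.10


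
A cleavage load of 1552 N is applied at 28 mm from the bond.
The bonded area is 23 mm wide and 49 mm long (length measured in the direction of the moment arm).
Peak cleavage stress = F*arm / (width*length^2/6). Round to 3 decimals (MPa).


Moment = 1552 * 28 = 43456 N*mm
Section modulus = 23 * 2401 / 6 = 55223 / 6 mm^3
Stress = 43456 / (55223 / 6) = 260736 / 55223
= 4.722 MPa

4.722


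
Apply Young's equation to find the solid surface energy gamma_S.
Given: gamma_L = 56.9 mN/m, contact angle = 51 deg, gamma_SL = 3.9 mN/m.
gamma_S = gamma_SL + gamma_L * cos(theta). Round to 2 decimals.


theta_rad = 51 * pi/180 = 0.890118
gamma_S = 3.9 + 56.9 * cos(0.890118)
= 39.71 mN/m

39.71


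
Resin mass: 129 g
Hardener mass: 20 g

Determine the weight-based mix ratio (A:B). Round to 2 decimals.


Ratio = 129 / 20 = 6.45

6.45


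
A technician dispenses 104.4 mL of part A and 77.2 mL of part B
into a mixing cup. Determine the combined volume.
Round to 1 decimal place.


Combined volume = 104.4 + 77.2
= 181.6 mL

181.6


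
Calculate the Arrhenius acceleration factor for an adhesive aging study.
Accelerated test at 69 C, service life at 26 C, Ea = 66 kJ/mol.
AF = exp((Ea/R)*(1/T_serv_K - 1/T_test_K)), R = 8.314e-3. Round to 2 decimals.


T_test = 342.15 K, T_serv = 299.15 K
Ea/R = 66 / 0.008314 = 7938.42
AF = exp(7938.42 * (1/299.15 - 1/342.15))
= 28.08

28.08


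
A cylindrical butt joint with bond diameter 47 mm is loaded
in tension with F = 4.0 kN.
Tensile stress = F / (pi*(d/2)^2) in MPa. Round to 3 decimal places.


Area = pi * (47/2)^2 = 1734.9445 mm^2
Stress = 4.0*1000 / 1734.9445
= 2.306 MPa

2.306


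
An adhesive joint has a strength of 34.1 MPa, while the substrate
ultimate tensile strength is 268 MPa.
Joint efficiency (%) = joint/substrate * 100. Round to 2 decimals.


Efficiency = 34.1 / 268 * 100
= 12.72%

12.72


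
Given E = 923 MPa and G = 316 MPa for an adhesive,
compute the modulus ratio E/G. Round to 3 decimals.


E/G ratio = 923 / 316 = 2.921

2.921


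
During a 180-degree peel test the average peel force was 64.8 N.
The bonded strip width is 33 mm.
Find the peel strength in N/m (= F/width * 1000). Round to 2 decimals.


Peel strength = F/width * 1000
= 64.8 / 33 * 1000
= 1963.64 N/m

1963.64


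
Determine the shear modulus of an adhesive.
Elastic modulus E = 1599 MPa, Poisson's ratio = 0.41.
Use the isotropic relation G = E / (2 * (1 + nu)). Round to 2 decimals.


G = 1599 / (2*(1+0.41)) = 1599 / 2.82
= 567.02 MPa

567.02


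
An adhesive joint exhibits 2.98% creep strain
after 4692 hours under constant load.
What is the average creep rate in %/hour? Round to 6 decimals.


Creep rate = strain / time
= 2.98 / 4692
= 0.000635 %/h

0.000635


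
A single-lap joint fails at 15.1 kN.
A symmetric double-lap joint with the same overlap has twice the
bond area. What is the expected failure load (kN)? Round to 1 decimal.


Double-lap load = 2 * 15.1 = 30.2 kN

30.2


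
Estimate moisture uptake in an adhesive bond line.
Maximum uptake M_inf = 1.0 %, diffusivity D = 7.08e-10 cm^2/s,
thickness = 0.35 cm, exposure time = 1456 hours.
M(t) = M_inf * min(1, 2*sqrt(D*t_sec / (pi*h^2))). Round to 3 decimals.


Convert time: 1456 h = 5241600 s
ratio = min(1, 2*sqrt(7.08e-10*5241600/(pi*0.35^2)))
= 0.196397
M(t) = 1.0 * 0.196397 = 0.196%

0.196


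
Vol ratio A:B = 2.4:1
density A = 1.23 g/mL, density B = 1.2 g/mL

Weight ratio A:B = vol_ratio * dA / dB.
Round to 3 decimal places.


Weight ratio = 2.4 * 1.23 / 1.2
= 2.460

2.460


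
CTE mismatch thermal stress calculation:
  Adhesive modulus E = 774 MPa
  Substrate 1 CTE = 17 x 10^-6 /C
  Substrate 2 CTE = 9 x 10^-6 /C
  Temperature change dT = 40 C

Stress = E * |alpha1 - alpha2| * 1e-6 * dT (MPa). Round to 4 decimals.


delta_alpha = |17 - 9| = 8 x 10^-6/C
Stress = 774 * 8e-6 * 40
= 0.2477 MPa

0.2477


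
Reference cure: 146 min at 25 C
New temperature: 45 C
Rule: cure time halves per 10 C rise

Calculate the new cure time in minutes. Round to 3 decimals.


factor = 2^((45-25)/10) = 4.0000
t_new = 146 / 4.0000 = 36.500 min

36.500


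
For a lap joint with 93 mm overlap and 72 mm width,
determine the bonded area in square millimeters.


Area = 93 * 72 = 6696 mm^2

6696


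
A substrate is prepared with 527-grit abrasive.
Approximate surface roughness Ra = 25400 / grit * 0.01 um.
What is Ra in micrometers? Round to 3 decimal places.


Ra = 25400 / 527 * 0.01 = 0.482 um

0.482


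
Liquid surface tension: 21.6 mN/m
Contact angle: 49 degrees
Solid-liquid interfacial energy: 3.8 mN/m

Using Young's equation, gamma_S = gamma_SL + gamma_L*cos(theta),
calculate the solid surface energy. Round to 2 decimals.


gamma_S = 3.8 + 21.6 * cos(49)
= 17.97 mN/m

17.97


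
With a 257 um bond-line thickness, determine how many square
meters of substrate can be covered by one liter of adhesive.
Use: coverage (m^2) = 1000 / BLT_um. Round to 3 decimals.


Coverage = 1000 / 257 = 3.891 m^2

3.891


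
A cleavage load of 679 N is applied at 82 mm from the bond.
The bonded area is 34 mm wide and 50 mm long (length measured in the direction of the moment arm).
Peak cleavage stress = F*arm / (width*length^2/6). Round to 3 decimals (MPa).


Moment = 679 * 82 = 55678 N*mm
Section modulus = 34 * 2500 / 6 = 85000 / 6 mm^3
Stress = 55678 / (85000 / 6) = 334068 / 85000
= 3.930 MPa

3.930


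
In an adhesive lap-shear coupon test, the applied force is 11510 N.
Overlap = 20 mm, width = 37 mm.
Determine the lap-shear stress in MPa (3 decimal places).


stress = F / (overlap * width)
= 11510 / (20 * 37)
= 15.554 MPa

15.554


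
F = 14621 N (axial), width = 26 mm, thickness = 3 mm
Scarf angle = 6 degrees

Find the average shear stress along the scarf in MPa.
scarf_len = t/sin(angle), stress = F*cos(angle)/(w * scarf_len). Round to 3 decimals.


scarf_len = 3/sin(6 deg) = 28.7003
cos(6 deg) = 0.994522
stress = 14621*0.994522/(26*28.7003) = 19.486 MPa

19.486


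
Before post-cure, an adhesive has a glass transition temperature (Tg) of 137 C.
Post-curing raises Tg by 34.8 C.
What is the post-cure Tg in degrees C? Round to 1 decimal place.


Tg_post = Tg_base + delta_Tg
= 137 + 34.8
= 171.8 C

171.8


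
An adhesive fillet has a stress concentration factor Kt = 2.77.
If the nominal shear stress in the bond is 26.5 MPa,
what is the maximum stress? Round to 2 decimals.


Max stress = 26.5 * 2.77 = 73.41 MPa

73.41


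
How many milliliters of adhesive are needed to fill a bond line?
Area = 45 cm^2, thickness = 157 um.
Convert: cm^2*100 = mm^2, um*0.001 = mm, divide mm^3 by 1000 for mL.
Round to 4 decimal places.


= (45 * 100) * (157 * 0.001) / 1000
= 0.7065 mL

0.7065


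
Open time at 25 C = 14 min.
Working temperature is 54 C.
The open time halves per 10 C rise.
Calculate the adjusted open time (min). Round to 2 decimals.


factor = 2^((54 - 25) / 10) = 7.4643
ot = 14 / 7.4643 = 1.88 min

1.88


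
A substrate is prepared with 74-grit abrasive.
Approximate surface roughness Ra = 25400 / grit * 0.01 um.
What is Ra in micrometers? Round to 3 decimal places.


Ra = 25400 / 74 * 0.01 = 3.432 um

3.432


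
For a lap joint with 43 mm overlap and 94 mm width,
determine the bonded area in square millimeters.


Area = 43 * 94 = 4042 mm^2

4042


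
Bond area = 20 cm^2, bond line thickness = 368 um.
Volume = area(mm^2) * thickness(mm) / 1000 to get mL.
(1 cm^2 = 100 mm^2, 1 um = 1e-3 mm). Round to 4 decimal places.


area_mm2 = 20 * 100 = 2000
blt_mm = 368 * 1e-3 = 0.368
vol_mm3 = 2000 * 0.368 = 736.0
vol_mL = 736.0 / 1000 = 0.7360 mL

0.7360


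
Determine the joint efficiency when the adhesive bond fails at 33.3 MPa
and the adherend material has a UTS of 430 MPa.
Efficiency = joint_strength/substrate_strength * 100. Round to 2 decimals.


Joint efficiency = 33.3 / 430 * 100
= 7.74%

7.74


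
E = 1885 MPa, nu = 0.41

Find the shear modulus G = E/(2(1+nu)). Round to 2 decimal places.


G = 1885 / (2 * 1.41)
= 668.44 MPa

668.44


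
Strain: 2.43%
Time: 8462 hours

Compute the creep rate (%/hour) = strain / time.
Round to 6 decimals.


Creep rate = 2.43 / 8462
= 0.000287 %/h

0.000287


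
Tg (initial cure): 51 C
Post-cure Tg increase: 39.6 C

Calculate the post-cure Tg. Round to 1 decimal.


Post-cure Tg = 51 + 39.6 = 90.6 C

90.6


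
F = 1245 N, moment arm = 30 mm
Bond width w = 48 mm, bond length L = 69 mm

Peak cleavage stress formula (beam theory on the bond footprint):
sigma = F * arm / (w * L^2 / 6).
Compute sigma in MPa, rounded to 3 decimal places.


sigma = (1245 * 30) / (48 * 4761 / 6)
= 37350 * 6 / 228528
= 224100 / 228528
= 0.981 MPa

0.981


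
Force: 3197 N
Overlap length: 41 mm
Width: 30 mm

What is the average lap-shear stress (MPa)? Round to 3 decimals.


Average shear stress = F / (overlap * width)
= 3197 / (41 * 30)
= 2.599 MPa

2.599


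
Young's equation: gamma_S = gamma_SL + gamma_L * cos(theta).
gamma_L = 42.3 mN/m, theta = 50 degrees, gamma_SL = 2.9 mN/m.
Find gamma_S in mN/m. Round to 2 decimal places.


cos(50 deg) = 0.642788
gamma_S = 2.9 + 42.3 * 0.642788
= 30.09 mN/m

30.09


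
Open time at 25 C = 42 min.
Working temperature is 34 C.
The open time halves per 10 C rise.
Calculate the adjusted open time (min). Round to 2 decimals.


factor = 2^((34 - 25) / 10) = 1.8661
ot = 42 / 1.8661 = 22.51 min

22.51


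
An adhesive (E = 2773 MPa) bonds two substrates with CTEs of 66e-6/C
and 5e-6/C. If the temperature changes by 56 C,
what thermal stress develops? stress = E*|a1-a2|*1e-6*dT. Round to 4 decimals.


Stress = 2773 * |66 - 5| * 1e-6 * 56
= 9.4726 MPa

9.4726


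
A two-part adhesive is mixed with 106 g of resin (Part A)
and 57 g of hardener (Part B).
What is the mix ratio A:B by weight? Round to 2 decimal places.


Mix ratio = mass_A / mass_B
= 106 / 57
= 1.86

1.86


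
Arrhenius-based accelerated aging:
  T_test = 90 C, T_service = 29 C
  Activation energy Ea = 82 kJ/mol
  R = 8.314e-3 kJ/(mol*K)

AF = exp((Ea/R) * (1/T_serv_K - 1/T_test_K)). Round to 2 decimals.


T_test_K = 363.15, T_serv_K = 302.15
AF = exp((82/8.314e-3) * (1/302.15 - 1/363.15))
= 240.59

240.59


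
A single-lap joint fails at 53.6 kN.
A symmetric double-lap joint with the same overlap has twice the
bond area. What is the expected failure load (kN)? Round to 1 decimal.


Double-lap load = 2 * 53.6 = 107.2 kN

107.2


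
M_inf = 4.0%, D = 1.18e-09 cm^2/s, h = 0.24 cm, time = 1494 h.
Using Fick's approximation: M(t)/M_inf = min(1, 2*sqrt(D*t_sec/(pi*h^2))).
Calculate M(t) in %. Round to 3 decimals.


t = 5378400 s
ratio = min(1, 2*sqrt(1.18e-09*5378400/(pi*0.0576)))
= 0.374551
M(t) = 4.0 * 0.374551 = 1.498%

1.498


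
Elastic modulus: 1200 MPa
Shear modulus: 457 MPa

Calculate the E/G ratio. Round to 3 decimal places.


E / G = 1200 / 457 = 2.626

2.626


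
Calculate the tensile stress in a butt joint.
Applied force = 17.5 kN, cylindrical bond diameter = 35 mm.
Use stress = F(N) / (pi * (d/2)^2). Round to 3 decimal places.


A = pi * 17.5^2 = 962.1128 mm^2
sigma = 17500.0 / 962.1128 = 18.189 MPa

18.189


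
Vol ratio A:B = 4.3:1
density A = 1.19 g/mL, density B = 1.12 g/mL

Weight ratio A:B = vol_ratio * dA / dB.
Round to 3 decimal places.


Weight ratio = 4.3 * 1.19 / 1.12
= 4.569

4.569


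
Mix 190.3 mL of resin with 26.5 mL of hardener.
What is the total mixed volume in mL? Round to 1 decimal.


Total = 190.3 + 26.5 = 216.8 mL

216.8


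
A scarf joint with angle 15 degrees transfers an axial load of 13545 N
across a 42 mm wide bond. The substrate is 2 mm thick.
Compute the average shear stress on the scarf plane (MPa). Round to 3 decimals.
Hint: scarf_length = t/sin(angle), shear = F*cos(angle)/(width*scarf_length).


scarf_length = 2 / sin(15 deg) = 7.7274 mm
cos(15 deg) = 0.965926
shear stress = 13545 * 0.965926 / (42 * 7.7274)
= 40.313 MPa

40.313


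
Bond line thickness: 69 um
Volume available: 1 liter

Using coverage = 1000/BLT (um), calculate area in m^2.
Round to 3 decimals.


1 L = 1e6 mm^3, thickness = 69 um = 0.069 mm
Area = 1e6 / 0.069 mm^2 = (1e6 / 0.069) / 1e6 m^2 = 1000 / 69 m^2
= 14.493 m^2

14.493


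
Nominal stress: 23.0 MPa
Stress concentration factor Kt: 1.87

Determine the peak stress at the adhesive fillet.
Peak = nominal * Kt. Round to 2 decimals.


Peak stress = 23.0 * 1.87
= 43.01 MPa

43.01


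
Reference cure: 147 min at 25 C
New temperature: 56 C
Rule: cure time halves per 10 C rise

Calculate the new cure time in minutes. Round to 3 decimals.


factor = 2^((56-25)/10) = 8.5742
t_new = 147 / 8.5742 = 17.144 min

17.144


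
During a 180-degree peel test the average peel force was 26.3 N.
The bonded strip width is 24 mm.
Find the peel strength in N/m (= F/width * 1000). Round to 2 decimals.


Peel strength = F/width * 1000
= 26.3 / 24 * 1000
= 1095.83 N/m

1095.83


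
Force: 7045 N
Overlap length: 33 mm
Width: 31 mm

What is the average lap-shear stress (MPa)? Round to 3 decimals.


Average shear stress = F / (overlap * width)
= 7045 / (33 * 31)
= 6.887 MPa

6.887


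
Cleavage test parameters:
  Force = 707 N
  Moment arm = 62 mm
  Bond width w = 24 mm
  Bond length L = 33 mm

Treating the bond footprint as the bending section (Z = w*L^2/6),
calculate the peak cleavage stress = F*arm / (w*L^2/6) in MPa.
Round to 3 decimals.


M = 707 * 62 = 43834 N*mm
Z = 24 * 33^2 / 6 = 26136 / 6 mm^3
sigma = M / Z = 6 * 43834 / 26136 = 263004 / 26136
= 10.063 MPa

10.063


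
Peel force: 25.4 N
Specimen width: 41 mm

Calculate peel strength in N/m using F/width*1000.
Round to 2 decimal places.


Peel strength = 25.4 / 41 * 1000 = 619.51 N/m

619.51


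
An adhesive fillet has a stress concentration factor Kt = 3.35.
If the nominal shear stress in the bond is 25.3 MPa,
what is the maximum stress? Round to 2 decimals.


Max stress = 25.3 * 3.35 = 84.76 MPa

84.76


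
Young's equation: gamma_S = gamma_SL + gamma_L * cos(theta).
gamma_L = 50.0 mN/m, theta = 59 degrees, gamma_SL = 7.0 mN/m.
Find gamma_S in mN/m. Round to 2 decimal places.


cos(59 deg) = 0.515038
gamma_S = 7.0 + 50.0 * 0.515038
= 32.75 mN/m

32.75


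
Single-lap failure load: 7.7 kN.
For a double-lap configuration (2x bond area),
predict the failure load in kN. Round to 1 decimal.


Failure load = 7.7 * 2 = 15.4 kN

15.4


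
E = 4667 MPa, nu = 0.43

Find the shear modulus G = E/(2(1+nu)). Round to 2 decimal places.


G = 4667 / (2 * 1.43)
= 1631.82 MPa

1631.82


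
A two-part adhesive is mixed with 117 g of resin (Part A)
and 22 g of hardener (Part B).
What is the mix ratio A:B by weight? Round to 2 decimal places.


Mix ratio = mass_A / mass_B
= 117 / 22
= 5.32

5.32


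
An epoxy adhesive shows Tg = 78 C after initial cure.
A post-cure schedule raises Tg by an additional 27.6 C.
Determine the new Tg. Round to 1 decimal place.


New Tg = 78 + 27.6
= 105.6 C

105.6


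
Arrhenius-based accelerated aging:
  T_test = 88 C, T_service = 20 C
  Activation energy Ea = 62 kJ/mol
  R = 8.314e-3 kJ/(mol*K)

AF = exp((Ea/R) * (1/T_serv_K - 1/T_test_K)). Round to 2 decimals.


T_test_K = 361.15, T_serv_K = 293.15
AF = exp((62/8.314e-3) * (1/293.15 - 1/361.15))
= 120.27

120.27


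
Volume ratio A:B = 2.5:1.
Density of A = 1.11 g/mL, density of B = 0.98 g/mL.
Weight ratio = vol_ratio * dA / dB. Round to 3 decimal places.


Wt ratio = 2.5 * 1.11 / 0.98
= 2.832

2.832


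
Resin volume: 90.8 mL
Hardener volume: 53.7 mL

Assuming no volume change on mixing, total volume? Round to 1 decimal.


V_total = 90.8 + 53.7 = 144.5 mL

144.5


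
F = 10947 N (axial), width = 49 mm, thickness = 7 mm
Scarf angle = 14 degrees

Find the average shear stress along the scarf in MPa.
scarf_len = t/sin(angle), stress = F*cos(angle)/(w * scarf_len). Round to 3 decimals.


scarf_len = 7/sin(14 deg) = 28.9350
cos(14 deg) = 0.970296
stress = 10947*0.970296/(49*28.9350) = 7.492 MPa

7.492


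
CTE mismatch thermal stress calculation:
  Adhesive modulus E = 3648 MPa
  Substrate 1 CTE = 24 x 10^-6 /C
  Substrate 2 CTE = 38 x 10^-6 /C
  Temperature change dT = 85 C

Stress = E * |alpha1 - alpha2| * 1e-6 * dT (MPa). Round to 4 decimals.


delta_alpha = |24 - 38| = 14 x 10^-6/C
Stress = 3648 * 14e-6 * 85
= 4.3411 MPa

4.3411


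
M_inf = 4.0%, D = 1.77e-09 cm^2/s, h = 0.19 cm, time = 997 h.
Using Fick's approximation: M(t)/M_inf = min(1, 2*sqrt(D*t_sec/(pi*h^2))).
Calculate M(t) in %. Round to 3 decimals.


t = 3589200 s
ratio = min(1, 2*sqrt(1.77e-09*3589200/(pi*0.0361)))
= 0.473355
M(t) = 4.0 * 0.473355 = 1.893%

1.893


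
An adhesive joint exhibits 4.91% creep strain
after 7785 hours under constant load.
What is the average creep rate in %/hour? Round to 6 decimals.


Creep rate = strain / time
= 4.91 / 7785
= 0.000631 %/h

0.000631


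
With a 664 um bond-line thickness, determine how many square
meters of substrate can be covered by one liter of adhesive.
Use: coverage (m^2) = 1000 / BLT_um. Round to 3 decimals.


Coverage = 1000 / 664 = 1.506 m^2

1.506


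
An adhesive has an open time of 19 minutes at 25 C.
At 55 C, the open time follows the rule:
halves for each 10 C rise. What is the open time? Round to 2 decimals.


Factor = 2^((55-25)/10) = 8.0000
Open time = 19 / 8.0000 = 2.38 min

2.38


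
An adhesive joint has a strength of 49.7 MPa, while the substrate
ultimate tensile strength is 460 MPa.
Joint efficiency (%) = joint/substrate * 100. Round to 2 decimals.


Efficiency = 49.7 / 460 * 100
= 10.80%

10.80


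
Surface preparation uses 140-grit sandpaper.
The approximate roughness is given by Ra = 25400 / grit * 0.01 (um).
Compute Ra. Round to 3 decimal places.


Ra = 25400 / 140 * 0.01
= 254 / 140
= 1.814 um

1.814


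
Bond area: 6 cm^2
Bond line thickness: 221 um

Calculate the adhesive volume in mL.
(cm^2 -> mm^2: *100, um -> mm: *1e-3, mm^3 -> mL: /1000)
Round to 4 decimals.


V = 6*100 * 221*1e-3 / 1000
= 0.1326 mL

0.1326


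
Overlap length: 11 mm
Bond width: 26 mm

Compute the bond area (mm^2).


Bond area = 11 * 26 = 286 mm^2

286


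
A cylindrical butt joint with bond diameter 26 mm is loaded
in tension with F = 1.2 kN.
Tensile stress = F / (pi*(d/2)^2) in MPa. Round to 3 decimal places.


Area = pi * (26/2)^2 = 530.9292 mm^2
Stress = 1.2*1000 / 530.9292
= 2.260 MPa

2.260


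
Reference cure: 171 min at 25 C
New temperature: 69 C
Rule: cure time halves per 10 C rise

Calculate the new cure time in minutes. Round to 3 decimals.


factor = 2^((69-25)/10) = 21.1121
t_new = 171 / 21.1121 = 8.100 min

8.100


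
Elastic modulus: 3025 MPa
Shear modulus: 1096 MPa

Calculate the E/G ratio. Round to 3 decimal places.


E / G = 3025 / 1096 = 2.760

2.760


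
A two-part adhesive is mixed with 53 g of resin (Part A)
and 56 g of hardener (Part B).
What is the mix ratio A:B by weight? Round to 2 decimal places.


Mix ratio = mass_A / mass_B
= 53 / 56
= 0.95

0.95


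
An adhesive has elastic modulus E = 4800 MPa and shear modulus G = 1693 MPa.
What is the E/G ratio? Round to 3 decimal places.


E/G = 4800 / 1693 = 2.835

2.835


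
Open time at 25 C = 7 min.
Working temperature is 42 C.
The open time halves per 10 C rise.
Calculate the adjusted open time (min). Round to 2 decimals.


factor = 2^((42 - 25) / 10) = 3.2490
ot = 7 / 3.2490 = 2.15 min

2.15


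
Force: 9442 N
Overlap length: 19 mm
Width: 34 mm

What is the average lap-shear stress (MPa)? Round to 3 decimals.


Average shear stress = F / (overlap * width)
= 9442 / (19 * 34)
= 14.616 MPa

14.616


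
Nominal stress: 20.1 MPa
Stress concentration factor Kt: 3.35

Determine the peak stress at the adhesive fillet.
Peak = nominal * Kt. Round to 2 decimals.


Peak stress = 20.1 * 3.35
= 67.34 MPa

67.34


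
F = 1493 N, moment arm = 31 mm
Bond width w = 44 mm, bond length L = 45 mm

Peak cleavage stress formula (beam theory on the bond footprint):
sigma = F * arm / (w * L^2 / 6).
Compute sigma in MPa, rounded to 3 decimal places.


sigma = (1493 * 31) / (44 * 2025 / 6)
= 46283 * 6 / 89100
= 277698 / 89100
= 3.117 MPa

3.117


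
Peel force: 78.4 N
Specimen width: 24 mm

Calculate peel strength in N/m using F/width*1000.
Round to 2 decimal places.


Peel strength = 78.4 / 24 * 1000 = 3266.67 N/m

3266.67


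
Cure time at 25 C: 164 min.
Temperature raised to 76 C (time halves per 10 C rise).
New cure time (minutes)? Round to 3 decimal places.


Acceleration factor = 2^(51/10) = 34.2968
New time = 164 / 34.2968 = 4.782 min

4.782


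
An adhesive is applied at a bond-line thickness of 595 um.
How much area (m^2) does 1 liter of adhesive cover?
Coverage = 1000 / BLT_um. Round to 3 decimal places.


Coverage = 1000 / 595 = 1.681 m^2

1.681


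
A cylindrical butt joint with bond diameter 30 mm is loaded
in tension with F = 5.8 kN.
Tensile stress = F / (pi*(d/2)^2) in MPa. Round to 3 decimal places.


Area = pi * (30/2)^2 = 706.8583 mm^2
Stress = 5.8*1000 / 706.8583
= 8.205 MPa

8.205


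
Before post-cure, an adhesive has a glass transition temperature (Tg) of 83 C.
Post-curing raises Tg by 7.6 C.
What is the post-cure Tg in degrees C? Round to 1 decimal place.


Tg_post = Tg_base + delta_Tg
= 83 + 7.6
= 90.6 C

90.6


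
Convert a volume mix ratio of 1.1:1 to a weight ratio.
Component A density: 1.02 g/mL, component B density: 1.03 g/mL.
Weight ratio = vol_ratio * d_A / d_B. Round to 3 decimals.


= 1.1 * 1.02 / 1.03 = 1.089

1.089


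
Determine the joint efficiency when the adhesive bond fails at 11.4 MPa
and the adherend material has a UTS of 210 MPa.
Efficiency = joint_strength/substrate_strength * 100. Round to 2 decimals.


Joint efficiency = 11.4 / 210 * 100
= 5.43%

5.43


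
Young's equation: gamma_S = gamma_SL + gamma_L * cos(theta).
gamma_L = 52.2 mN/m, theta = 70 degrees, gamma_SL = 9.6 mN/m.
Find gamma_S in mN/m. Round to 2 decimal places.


cos(70 deg) = 0.342020
gamma_S = 9.6 + 52.2 * 0.342020
= 27.45 mN/m

27.45


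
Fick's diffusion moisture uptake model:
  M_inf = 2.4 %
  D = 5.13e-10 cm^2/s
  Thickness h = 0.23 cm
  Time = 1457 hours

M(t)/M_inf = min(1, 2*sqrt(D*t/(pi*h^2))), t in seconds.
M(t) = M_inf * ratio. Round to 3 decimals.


t_sec = 1457 * 3600 = 5245200
ratio = 2*sqrt(5.13e-10*5245200/(pi*0.23^2))
= min(1, 0.254488)
= 0.254488
M(t) = 2.4 * 0.254488 = 0.611 %

0.611
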